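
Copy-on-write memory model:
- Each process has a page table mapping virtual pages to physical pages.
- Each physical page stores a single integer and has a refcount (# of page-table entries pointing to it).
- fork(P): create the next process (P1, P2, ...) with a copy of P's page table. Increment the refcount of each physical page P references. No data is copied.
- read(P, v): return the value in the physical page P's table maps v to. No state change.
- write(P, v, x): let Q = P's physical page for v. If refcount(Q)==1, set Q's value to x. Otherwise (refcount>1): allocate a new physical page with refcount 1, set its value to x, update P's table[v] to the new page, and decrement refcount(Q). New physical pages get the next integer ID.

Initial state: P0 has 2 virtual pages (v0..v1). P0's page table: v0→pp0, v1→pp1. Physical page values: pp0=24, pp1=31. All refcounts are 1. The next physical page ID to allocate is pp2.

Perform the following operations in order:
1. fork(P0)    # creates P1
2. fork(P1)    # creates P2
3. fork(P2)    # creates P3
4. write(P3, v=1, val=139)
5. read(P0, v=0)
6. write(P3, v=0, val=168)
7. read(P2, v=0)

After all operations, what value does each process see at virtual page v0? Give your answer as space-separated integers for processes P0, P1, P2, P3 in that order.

Answer: 24 24 24 168

Derivation:
Op 1: fork(P0) -> P1. 2 ppages; refcounts: pp0:2 pp1:2
Op 2: fork(P1) -> P2. 2 ppages; refcounts: pp0:3 pp1:3
Op 3: fork(P2) -> P3. 2 ppages; refcounts: pp0:4 pp1:4
Op 4: write(P3, v1, 139). refcount(pp1)=4>1 -> COPY to pp2. 3 ppages; refcounts: pp0:4 pp1:3 pp2:1
Op 5: read(P0, v0) -> 24. No state change.
Op 6: write(P3, v0, 168). refcount(pp0)=4>1 -> COPY to pp3. 4 ppages; refcounts: pp0:3 pp1:3 pp2:1 pp3:1
Op 7: read(P2, v0) -> 24. No state change.
P0: v0 -> pp0 = 24
P1: v0 -> pp0 = 24
P2: v0 -> pp0 = 24
P3: v0 -> pp3 = 168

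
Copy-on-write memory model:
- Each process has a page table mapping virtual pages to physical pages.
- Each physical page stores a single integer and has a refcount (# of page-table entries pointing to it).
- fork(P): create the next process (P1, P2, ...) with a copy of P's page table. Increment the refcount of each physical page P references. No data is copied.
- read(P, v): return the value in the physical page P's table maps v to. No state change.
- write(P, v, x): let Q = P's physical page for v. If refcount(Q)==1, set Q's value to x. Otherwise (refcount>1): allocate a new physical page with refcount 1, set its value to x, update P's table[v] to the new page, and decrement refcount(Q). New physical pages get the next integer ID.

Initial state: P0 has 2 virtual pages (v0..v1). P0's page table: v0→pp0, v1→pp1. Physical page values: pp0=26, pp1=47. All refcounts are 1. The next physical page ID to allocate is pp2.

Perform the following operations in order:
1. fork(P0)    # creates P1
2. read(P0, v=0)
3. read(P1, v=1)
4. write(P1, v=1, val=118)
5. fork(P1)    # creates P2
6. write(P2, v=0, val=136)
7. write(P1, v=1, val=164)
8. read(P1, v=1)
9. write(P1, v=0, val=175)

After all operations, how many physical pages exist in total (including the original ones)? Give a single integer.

Op 1: fork(P0) -> P1. 2 ppages; refcounts: pp0:2 pp1:2
Op 2: read(P0, v0) -> 26. No state change.
Op 3: read(P1, v1) -> 47. No state change.
Op 4: write(P1, v1, 118). refcount(pp1)=2>1 -> COPY to pp2. 3 ppages; refcounts: pp0:2 pp1:1 pp2:1
Op 5: fork(P1) -> P2. 3 ppages; refcounts: pp0:3 pp1:1 pp2:2
Op 6: write(P2, v0, 136). refcount(pp0)=3>1 -> COPY to pp3. 4 ppages; refcounts: pp0:2 pp1:1 pp2:2 pp3:1
Op 7: write(P1, v1, 164). refcount(pp2)=2>1 -> COPY to pp4. 5 ppages; refcounts: pp0:2 pp1:1 pp2:1 pp3:1 pp4:1
Op 8: read(P1, v1) -> 164. No state change.
Op 9: write(P1, v0, 175). refcount(pp0)=2>1 -> COPY to pp5. 6 ppages; refcounts: pp0:1 pp1:1 pp2:1 pp3:1 pp4:1 pp5:1

Answer: 6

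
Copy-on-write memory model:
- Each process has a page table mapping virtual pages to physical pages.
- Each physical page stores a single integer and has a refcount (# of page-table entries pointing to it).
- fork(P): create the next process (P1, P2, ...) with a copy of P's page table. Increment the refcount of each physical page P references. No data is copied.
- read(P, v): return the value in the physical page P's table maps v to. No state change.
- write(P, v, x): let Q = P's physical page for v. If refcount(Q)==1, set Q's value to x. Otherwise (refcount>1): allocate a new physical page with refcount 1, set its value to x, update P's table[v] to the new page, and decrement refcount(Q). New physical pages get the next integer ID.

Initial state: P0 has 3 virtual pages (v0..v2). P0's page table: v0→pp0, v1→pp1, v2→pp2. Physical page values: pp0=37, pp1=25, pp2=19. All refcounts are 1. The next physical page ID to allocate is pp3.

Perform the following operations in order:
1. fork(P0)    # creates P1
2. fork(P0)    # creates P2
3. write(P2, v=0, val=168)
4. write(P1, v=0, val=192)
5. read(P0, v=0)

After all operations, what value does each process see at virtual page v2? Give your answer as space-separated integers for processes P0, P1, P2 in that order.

Op 1: fork(P0) -> P1. 3 ppages; refcounts: pp0:2 pp1:2 pp2:2
Op 2: fork(P0) -> P2. 3 ppages; refcounts: pp0:3 pp1:3 pp2:3
Op 3: write(P2, v0, 168). refcount(pp0)=3>1 -> COPY to pp3. 4 ppages; refcounts: pp0:2 pp1:3 pp2:3 pp3:1
Op 4: write(P1, v0, 192). refcount(pp0)=2>1 -> COPY to pp4. 5 ppages; refcounts: pp0:1 pp1:3 pp2:3 pp3:1 pp4:1
Op 5: read(P0, v0) -> 37. No state change.
P0: v2 -> pp2 = 19
P1: v2 -> pp2 = 19
P2: v2 -> pp2 = 19

Answer: 19 19 19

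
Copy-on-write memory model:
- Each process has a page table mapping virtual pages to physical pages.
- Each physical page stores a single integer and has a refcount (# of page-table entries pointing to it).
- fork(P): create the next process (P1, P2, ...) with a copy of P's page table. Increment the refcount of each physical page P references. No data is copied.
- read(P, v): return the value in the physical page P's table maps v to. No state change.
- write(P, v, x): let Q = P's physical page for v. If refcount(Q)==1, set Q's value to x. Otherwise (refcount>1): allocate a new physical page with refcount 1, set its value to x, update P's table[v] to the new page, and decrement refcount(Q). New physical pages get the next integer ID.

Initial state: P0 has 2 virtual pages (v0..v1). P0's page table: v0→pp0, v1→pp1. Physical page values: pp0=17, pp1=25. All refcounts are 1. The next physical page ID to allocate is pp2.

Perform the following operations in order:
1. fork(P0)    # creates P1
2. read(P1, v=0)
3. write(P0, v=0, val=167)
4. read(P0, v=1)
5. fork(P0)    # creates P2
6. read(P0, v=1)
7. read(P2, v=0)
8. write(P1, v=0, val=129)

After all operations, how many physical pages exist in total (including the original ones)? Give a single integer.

Answer: 3

Derivation:
Op 1: fork(P0) -> P1. 2 ppages; refcounts: pp0:2 pp1:2
Op 2: read(P1, v0) -> 17. No state change.
Op 3: write(P0, v0, 167). refcount(pp0)=2>1 -> COPY to pp2. 3 ppages; refcounts: pp0:1 pp1:2 pp2:1
Op 4: read(P0, v1) -> 25. No state change.
Op 5: fork(P0) -> P2. 3 ppages; refcounts: pp0:1 pp1:3 pp2:2
Op 6: read(P0, v1) -> 25. No state change.
Op 7: read(P2, v0) -> 167. No state change.
Op 8: write(P1, v0, 129). refcount(pp0)=1 -> write in place. 3 ppages; refcounts: pp0:1 pp1:3 pp2:2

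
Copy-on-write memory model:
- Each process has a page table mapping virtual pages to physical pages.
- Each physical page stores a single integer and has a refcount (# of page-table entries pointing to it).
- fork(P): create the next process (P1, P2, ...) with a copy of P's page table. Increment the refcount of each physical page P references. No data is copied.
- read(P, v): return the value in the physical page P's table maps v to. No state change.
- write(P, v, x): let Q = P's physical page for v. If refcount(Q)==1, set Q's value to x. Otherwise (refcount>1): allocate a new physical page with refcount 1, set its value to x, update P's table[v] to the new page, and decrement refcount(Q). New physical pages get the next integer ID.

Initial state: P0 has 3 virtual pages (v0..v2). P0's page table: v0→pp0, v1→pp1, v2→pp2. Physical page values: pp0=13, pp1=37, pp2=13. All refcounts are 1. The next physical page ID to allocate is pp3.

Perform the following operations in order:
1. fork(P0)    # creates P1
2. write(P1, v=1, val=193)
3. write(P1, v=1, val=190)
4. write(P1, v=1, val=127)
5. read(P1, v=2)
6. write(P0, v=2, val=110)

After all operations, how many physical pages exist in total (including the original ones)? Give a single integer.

Answer: 5

Derivation:
Op 1: fork(P0) -> P1. 3 ppages; refcounts: pp0:2 pp1:2 pp2:2
Op 2: write(P1, v1, 193). refcount(pp1)=2>1 -> COPY to pp3. 4 ppages; refcounts: pp0:2 pp1:1 pp2:2 pp3:1
Op 3: write(P1, v1, 190). refcount(pp3)=1 -> write in place. 4 ppages; refcounts: pp0:2 pp1:1 pp2:2 pp3:1
Op 4: write(P1, v1, 127). refcount(pp3)=1 -> write in place. 4 ppages; refcounts: pp0:2 pp1:1 pp2:2 pp3:1
Op 5: read(P1, v2) -> 13. No state change.
Op 6: write(P0, v2, 110). refcount(pp2)=2>1 -> COPY to pp4. 5 ppages; refcounts: pp0:2 pp1:1 pp2:1 pp3:1 pp4:1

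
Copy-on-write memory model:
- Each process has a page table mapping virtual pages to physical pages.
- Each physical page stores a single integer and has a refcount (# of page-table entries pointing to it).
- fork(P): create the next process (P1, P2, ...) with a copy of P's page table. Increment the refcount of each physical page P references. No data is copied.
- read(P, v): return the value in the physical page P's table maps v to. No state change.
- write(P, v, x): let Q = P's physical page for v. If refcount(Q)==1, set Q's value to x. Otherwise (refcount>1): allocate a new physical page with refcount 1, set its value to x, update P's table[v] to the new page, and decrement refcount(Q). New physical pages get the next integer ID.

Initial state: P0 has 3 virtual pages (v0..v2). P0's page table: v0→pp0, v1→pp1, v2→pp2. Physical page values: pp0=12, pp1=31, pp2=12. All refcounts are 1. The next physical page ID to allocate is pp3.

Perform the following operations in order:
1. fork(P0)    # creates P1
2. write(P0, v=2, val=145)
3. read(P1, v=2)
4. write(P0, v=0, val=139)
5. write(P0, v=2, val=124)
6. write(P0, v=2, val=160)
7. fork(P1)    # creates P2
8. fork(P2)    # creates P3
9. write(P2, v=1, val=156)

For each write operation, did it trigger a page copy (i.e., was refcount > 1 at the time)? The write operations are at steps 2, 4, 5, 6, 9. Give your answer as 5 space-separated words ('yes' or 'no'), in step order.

Op 1: fork(P0) -> P1. 3 ppages; refcounts: pp0:2 pp1:2 pp2:2
Op 2: write(P0, v2, 145). refcount(pp2)=2>1 -> COPY to pp3. 4 ppages; refcounts: pp0:2 pp1:2 pp2:1 pp3:1
Op 3: read(P1, v2) -> 12. No state change.
Op 4: write(P0, v0, 139). refcount(pp0)=2>1 -> COPY to pp4. 5 ppages; refcounts: pp0:1 pp1:2 pp2:1 pp3:1 pp4:1
Op 5: write(P0, v2, 124). refcount(pp3)=1 -> write in place. 5 ppages; refcounts: pp0:1 pp1:2 pp2:1 pp3:1 pp4:1
Op 6: write(P0, v2, 160). refcount(pp3)=1 -> write in place. 5 ppages; refcounts: pp0:1 pp1:2 pp2:1 pp3:1 pp4:1
Op 7: fork(P1) -> P2. 5 ppages; refcounts: pp0:2 pp1:3 pp2:2 pp3:1 pp4:1
Op 8: fork(P2) -> P3. 5 ppages; refcounts: pp0:3 pp1:4 pp2:3 pp3:1 pp4:1
Op 9: write(P2, v1, 156). refcount(pp1)=4>1 -> COPY to pp5. 6 ppages; refcounts: pp0:3 pp1:3 pp2:3 pp3:1 pp4:1 pp5:1

yes yes no no yes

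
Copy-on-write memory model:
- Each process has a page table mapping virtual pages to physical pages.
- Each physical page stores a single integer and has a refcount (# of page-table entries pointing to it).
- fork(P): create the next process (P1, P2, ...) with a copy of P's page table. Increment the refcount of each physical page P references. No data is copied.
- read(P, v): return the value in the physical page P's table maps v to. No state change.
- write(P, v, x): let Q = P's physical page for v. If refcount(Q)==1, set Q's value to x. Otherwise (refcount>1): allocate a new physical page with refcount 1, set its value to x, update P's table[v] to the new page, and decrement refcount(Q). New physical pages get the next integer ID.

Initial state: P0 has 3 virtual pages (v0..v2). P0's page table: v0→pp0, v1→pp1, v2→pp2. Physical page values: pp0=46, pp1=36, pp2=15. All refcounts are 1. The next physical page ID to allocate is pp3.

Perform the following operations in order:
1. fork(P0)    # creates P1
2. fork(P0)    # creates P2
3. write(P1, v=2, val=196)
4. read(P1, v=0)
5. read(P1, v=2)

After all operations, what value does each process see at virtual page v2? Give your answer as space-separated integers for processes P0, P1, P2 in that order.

Op 1: fork(P0) -> P1. 3 ppages; refcounts: pp0:2 pp1:2 pp2:2
Op 2: fork(P0) -> P2. 3 ppages; refcounts: pp0:3 pp1:3 pp2:3
Op 3: write(P1, v2, 196). refcount(pp2)=3>1 -> COPY to pp3. 4 ppages; refcounts: pp0:3 pp1:3 pp2:2 pp3:1
Op 4: read(P1, v0) -> 46. No state change.
Op 5: read(P1, v2) -> 196. No state change.
P0: v2 -> pp2 = 15
P1: v2 -> pp3 = 196
P2: v2 -> pp2 = 15

Answer: 15 196 15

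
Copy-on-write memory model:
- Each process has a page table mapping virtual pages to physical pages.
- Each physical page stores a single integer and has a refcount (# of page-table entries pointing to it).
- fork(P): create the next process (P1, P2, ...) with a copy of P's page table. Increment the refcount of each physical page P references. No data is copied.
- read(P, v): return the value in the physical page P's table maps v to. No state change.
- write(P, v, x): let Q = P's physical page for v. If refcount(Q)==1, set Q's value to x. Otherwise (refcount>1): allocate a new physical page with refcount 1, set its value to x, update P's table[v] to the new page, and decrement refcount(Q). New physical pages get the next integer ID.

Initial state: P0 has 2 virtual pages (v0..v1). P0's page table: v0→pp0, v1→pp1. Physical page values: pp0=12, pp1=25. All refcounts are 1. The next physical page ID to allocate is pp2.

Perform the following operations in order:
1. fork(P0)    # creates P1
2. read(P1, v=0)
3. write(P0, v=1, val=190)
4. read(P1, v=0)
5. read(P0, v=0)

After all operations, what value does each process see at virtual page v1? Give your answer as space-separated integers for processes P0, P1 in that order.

Answer: 190 25

Derivation:
Op 1: fork(P0) -> P1. 2 ppages; refcounts: pp0:2 pp1:2
Op 2: read(P1, v0) -> 12. No state change.
Op 3: write(P0, v1, 190). refcount(pp1)=2>1 -> COPY to pp2. 3 ppages; refcounts: pp0:2 pp1:1 pp2:1
Op 4: read(P1, v0) -> 12. No state change.
Op 5: read(P0, v0) -> 12. No state change.
P0: v1 -> pp2 = 190
P1: v1 -> pp1 = 25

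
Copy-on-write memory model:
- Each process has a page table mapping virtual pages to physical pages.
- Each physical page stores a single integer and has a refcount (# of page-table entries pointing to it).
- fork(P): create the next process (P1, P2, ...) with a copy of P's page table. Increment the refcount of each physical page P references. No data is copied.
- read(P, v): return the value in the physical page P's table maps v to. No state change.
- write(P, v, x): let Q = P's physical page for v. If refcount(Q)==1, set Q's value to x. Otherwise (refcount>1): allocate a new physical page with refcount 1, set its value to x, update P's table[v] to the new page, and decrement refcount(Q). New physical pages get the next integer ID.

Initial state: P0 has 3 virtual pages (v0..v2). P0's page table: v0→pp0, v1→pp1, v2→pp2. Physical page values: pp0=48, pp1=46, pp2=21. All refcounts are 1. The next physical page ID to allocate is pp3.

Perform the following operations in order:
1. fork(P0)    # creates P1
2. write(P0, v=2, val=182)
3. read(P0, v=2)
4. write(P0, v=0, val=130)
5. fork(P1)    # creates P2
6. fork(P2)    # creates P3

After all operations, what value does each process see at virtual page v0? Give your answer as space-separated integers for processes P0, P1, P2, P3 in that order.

Answer: 130 48 48 48

Derivation:
Op 1: fork(P0) -> P1. 3 ppages; refcounts: pp0:2 pp1:2 pp2:2
Op 2: write(P0, v2, 182). refcount(pp2)=2>1 -> COPY to pp3. 4 ppages; refcounts: pp0:2 pp1:2 pp2:1 pp3:1
Op 3: read(P0, v2) -> 182. No state change.
Op 4: write(P0, v0, 130). refcount(pp0)=2>1 -> COPY to pp4. 5 ppages; refcounts: pp0:1 pp1:2 pp2:1 pp3:1 pp4:1
Op 5: fork(P1) -> P2. 5 ppages; refcounts: pp0:2 pp1:3 pp2:2 pp3:1 pp4:1
Op 6: fork(P2) -> P3. 5 ppages; refcounts: pp0:3 pp1:4 pp2:3 pp3:1 pp4:1
P0: v0 -> pp4 = 130
P1: v0 -> pp0 = 48
P2: v0 -> pp0 = 48
P3: v0 -> pp0 = 48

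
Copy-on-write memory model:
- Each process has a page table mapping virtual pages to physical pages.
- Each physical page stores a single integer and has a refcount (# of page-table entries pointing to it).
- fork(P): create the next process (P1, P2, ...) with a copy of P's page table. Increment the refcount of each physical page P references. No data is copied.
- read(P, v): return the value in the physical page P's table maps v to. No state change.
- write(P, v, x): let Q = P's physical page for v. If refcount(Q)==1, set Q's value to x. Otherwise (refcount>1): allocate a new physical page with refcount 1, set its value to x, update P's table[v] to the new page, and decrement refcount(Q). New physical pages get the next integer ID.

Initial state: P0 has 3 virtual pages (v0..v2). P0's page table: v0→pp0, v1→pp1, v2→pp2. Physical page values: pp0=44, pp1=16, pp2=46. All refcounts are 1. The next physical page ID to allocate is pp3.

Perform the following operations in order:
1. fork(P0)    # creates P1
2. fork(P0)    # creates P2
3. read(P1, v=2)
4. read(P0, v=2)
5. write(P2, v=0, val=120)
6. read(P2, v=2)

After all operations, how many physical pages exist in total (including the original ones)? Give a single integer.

Answer: 4

Derivation:
Op 1: fork(P0) -> P1. 3 ppages; refcounts: pp0:2 pp1:2 pp2:2
Op 2: fork(P0) -> P2. 3 ppages; refcounts: pp0:3 pp1:3 pp2:3
Op 3: read(P1, v2) -> 46. No state change.
Op 4: read(P0, v2) -> 46. No state change.
Op 5: write(P2, v0, 120). refcount(pp0)=3>1 -> COPY to pp3. 4 ppages; refcounts: pp0:2 pp1:3 pp2:3 pp3:1
Op 6: read(P2, v2) -> 46. No state change.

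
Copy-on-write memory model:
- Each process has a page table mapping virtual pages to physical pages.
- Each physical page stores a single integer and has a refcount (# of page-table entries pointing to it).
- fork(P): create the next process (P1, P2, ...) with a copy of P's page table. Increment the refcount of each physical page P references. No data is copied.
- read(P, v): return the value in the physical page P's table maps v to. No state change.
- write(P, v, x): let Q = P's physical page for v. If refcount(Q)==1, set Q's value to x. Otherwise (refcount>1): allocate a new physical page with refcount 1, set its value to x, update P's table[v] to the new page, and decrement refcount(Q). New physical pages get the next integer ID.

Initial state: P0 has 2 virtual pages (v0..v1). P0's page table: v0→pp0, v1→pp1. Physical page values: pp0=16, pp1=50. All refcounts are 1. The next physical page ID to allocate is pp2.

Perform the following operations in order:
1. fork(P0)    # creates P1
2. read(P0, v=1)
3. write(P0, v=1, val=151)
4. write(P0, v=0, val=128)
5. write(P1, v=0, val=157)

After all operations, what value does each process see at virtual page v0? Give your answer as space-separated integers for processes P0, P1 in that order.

Op 1: fork(P0) -> P1. 2 ppages; refcounts: pp0:2 pp1:2
Op 2: read(P0, v1) -> 50. No state change.
Op 3: write(P0, v1, 151). refcount(pp1)=2>1 -> COPY to pp2. 3 ppages; refcounts: pp0:2 pp1:1 pp2:1
Op 4: write(P0, v0, 128). refcount(pp0)=2>1 -> COPY to pp3. 4 ppages; refcounts: pp0:1 pp1:1 pp2:1 pp3:1
Op 5: write(P1, v0, 157). refcount(pp0)=1 -> write in place. 4 ppages; refcounts: pp0:1 pp1:1 pp2:1 pp3:1
P0: v0 -> pp3 = 128
P1: v0 -> pp0 = 157

Answer: 128 157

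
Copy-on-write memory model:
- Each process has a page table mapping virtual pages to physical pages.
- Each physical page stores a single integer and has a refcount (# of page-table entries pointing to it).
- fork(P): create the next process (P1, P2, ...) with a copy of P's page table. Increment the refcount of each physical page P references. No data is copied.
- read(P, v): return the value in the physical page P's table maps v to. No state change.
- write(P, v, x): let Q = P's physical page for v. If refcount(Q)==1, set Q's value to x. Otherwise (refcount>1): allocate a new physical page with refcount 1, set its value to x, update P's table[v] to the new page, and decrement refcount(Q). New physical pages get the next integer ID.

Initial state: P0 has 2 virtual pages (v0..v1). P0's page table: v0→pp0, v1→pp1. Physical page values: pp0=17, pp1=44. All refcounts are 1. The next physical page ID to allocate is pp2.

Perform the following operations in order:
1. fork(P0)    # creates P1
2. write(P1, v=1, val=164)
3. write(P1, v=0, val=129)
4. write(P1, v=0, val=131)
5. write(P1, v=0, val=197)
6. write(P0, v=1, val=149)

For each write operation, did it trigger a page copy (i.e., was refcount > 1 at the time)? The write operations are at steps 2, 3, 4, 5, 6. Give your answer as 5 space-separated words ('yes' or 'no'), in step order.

Op 1: fork(P0) -> P1. 2 ppages; refcounts: pp0:2 pp1:2
Op 2: write(P1, v1, 164). refcount(pp1)=2>1 -> COPY to pp2. 3 ppages; refcounts: pp0:2 pp1:1 pp2:1
Op 3: write(P1, v0, 129). refcount(pp0)=2>1 -> COPY to pp3. 4 ppages; refcounts: pp0:1 pp1:1 pp2:1 pp3:1
Op 4: write(P1, v0, 131). refcount(pp3)=1 -> write in place. 4 ppages; refcounts: pp0:1 pp1:1 pp2:1 pp3:1
Op 5: write(P1, v0, 197). refcount(pp3)=1 -> write in place. 4 ppages; refcounts: pp0:1 pp1:1 pp2:1 pp3:1
Op 6: write(P0, v1, 149). refcount(pp1)=1 -> write in place. 4 ppages; refcounts: pp0:1 pp1:1 pp2:1 pp3:1

yes yes no no no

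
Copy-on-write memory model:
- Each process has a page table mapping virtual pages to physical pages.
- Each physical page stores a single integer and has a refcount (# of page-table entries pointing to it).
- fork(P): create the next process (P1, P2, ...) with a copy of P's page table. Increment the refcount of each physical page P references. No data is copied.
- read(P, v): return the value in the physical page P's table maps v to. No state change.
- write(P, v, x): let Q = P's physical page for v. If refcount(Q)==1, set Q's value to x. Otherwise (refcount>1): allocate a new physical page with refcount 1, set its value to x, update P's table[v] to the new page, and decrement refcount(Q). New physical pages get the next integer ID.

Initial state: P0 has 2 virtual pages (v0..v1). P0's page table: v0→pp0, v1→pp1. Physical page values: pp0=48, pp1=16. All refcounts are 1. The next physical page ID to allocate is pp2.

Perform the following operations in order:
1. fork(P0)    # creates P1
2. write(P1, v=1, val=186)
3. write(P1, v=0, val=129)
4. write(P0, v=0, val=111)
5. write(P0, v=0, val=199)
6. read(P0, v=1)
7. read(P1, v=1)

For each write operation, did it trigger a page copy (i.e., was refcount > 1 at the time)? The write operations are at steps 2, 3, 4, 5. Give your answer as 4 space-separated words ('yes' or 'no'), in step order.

Op 1: fork(P0) -> P1. 2 ppages; refcounts: pp0:2 pp1:2
Op 2: write(P1, v1, 186). refcount(pp1)=2>1 -> COPY to pp2. 3 ppages; refcounts: pp0:2 pp1:1 pp2:1
Op 3: write(P1, v0, 129). refcount(pp0)=2>1 -> COPY to pp3. 4 ppages; refcounts: pp0:1 pp1:1 pp2:1 pp3:1
Op 4: write(P0, v0, 111). refcount(pp0)=1 -> write in place. 4 ppages; refcounts: pp0:1 pp1:1 pp2:1 pp3:1
Op 5: write(P0, v0, 199). refcount(pp0)=1 -> write in place. 4 ppages; refcounts: pp0:1 pp1:1 pp2:1 pp3:1
Op 6: read(P0, v1) -> 16. No state change.
Op 7: read(P1, v1) -> 186. No state change.

yes yes no no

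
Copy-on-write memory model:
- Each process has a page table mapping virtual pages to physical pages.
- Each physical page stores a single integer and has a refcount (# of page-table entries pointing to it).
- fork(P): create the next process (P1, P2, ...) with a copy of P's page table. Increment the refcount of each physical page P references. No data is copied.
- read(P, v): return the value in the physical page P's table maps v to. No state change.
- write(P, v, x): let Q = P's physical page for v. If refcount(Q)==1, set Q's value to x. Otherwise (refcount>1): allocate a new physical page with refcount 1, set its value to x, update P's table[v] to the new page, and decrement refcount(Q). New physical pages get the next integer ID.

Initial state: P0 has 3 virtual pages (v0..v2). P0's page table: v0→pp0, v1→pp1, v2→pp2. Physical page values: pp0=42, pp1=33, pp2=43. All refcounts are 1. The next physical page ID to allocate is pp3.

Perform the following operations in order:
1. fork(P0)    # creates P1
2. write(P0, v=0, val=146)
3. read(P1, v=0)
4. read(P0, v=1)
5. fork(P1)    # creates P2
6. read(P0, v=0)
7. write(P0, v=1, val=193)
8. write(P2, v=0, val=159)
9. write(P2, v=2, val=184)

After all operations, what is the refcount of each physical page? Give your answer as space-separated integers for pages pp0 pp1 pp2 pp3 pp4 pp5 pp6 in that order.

Op 1: fork(P0) -> P1. 3 ppages; refcounts: pp0:2 pp1:2 pp2:2
Op 2: write(P0, v0, 146). refcount(pp0)=2>1 -> COPY to pp3. 4 ppages; refcounts: pp0:1 pp1:2 pp2:2 pp3:1
Op 3: read(P1, v0) -> 42. No state change.
Op 4: read(P0, v1) -> 33. No state change.
Op 5: fork(P1) -> P2. 4 ppages; refcounts: pp0:2 pp1:3 pp2:3 pp3:1
Op 6: read(P0, v0) -> 146. No state change.
Op 7: write(P0, v1, 193). refcount(pp1)=3>1 -> COPY to pp4. 5 ppages; refcounts: pp0:2 pp1:2 pp2:3 pp3:1 pp4:1
Op 8: write(P2, v0, 159). refcount(pp0)=2>1 -> COPY to pp5. 6 ppages; refcounts: pp0:1 pp1:2 pp2:3 pp3:1 pp4:1 pp5:1
Op 9: write(P2, v2, 184). refcount(pp2)=3>1 -> COPY to pp6. 7 ppages; refcounts: pp0:1 pp1:2 pp2:2 pp3:1 pp4:1 pp5:1 pp6:1

Answer: 1 2 2 1 1 1 1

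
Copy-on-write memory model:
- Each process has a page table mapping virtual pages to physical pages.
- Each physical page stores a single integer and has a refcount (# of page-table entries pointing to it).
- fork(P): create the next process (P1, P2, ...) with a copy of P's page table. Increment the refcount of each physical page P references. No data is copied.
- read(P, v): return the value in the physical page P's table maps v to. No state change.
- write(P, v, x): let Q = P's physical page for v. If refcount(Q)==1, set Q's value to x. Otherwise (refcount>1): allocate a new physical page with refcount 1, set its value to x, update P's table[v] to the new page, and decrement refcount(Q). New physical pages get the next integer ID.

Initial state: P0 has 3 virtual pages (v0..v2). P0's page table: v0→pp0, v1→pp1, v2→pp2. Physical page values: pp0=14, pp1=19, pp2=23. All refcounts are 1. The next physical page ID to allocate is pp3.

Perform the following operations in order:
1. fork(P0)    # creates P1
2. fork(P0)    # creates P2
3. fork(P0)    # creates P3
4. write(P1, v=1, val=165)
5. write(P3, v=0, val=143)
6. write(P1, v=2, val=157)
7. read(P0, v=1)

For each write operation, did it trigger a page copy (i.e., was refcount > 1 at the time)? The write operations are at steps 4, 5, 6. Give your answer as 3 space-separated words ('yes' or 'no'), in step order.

Op 1: fork(P0) -> P1. 3 ppages; refcounts: pp0:2 pp1:2 pp2:2
Op 2: fork(P0) -> P2. 3 ppages; refcounts: pp0:3 pp1:3 pp2:3
Op 3: fork(P0) -> P3. 3 ppages; refcounts: pp0:4 pp1:4 pp2:4
Op 4: write(P1, v1, 165). refcount(pp1)=4>1 -> COPY to pp3. 4 ppages; refcounts: pp0:4 pp1:3 pp2:4 pp3:1
Op 5: write(P3, v0, 143). refcount(pp0)=4>1 -> COPY to pp4. 5 ppages; refcounts: pp0:3 pp1:3 pp2:4 pp3:1 pp4:1
Op 6: write(P1, v2, 157). refcount(pp2)=4>1 -> COPY to pp5. 6 ppages; refcounts: pp0:3 pp1:3 pp2:3 pp3:1 pp4:1 pp5:1
Op 7: read(P0, v1) -> 19. No state change.

yes yes yes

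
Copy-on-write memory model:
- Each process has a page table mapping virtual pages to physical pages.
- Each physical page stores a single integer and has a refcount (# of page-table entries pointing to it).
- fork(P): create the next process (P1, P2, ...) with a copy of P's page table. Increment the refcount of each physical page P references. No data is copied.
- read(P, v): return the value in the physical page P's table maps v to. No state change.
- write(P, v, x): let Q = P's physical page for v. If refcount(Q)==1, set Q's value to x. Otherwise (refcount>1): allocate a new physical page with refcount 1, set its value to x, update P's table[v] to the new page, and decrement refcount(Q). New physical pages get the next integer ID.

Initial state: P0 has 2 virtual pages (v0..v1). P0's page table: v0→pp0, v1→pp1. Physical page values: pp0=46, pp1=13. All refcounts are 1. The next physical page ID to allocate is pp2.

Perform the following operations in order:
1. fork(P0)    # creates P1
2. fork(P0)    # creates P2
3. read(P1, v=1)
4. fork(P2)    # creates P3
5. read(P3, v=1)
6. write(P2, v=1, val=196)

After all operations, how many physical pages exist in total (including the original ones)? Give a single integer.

Answer: 3

Derivation:
Op 1: fork(P0) -> P1. 2 ppages; refcounts: pp0:2 pp1:2
Op 2: fork(P0) -> P2. 2 ppages; refcounts: pp0:3 pp1:3
Op 3: read(P1, v1) -> 13. No state change.
Op 4: fork(P2) -> P3. 2 ppages; refcounts: pp0:4 pp1:4
Op 5: read(P3, v1) -> 13. No state change.
Op 6: write(P2, v1, 196). refcount(pp1)=4>1 -> COPY to pp2. 3 ppages; refcounts: pp0:4 pp1:3 pp2:1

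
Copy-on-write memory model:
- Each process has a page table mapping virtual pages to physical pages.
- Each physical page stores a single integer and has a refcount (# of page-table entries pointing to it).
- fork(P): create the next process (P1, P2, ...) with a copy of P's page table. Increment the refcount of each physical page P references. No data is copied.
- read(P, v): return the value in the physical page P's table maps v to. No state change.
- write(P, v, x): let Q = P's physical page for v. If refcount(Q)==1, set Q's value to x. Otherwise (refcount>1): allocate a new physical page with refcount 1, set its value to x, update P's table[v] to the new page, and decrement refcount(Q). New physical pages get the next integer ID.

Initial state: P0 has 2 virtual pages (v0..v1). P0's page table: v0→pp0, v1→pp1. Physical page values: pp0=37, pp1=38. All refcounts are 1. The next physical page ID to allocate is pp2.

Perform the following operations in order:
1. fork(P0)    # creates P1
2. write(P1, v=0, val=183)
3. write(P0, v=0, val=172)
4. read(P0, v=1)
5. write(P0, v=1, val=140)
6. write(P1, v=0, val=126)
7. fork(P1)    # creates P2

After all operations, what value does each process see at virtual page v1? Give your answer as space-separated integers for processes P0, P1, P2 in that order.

Op 1: fork(P0) -> P1. 2 ppages; refcounts: pp0:2 pp1:2
Op 2: write(P1, v0, 183). refcount(pp0)=2>1 -> COPY to pp2. 3 ppages; refcounts: pp0:1 pp1:2 pp2:1
Op 3: write(P0, v0, 172). refcount(pp0)=1 -> write in place. 3 ppages; refcounts: pp0:1 pp1:2 pp2:1
Op 4: read(P0, v1) -> 38. No state change.
Op 5: write(P0, v1, 140). refcount(pp1)=2>1 -> COPY to pp3. 4 ppages; refcounts: pp0:1 pp1:1 pp2:1 pp3:1
Op 6: write(P1, v0, 126). refcount(pp2)=1 -> write in place. 4 ppages; refcounts: pp0:1 pp1:1 pp2:1 pp3:1
Op 7: fork(P1) -> P2. 4 ppages; refcounts: pp0:1 pp1:2 pp2:2 pp3:1
P0: v1 -> pp3 = 140
P1: v1 -> pp1 = 38
P2: v1 -> pp1 = 38

Answer: 140 38 38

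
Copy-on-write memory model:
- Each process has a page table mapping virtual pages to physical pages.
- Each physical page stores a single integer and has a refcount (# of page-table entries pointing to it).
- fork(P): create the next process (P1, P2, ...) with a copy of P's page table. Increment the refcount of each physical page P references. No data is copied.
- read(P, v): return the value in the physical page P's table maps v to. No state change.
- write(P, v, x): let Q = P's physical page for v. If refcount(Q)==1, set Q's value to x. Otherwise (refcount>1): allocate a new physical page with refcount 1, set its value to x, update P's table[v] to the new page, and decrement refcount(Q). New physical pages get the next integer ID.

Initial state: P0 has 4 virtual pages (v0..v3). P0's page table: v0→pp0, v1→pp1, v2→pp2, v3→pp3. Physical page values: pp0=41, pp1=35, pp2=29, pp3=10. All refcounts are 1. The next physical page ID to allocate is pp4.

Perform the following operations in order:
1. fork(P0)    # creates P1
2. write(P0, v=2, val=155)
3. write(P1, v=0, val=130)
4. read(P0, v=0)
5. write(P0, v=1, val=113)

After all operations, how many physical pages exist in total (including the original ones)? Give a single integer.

Answer: 7

Derivation:
Op 1: fork(P0) -> P1. 4 ppages; refcounts: pp0:2 pp1:2 pp2:2 pp3:2
Op 2: write(P0, v2, 155). refcount(pp2)=2>1 -> COPY to pp4. 5 ppages; refcounts: pp0:2 pp1:2 pp2:1 pp3:2 pp4:1
Op 3: write(P1, v0, 130). refcount(pp0)=2>1 -> COPY to pp5. 6 ppages; refcounts: pp0:1 pp1:2 pp2:1 pp3:2 pp4:1 pp5:1
Op 4: read(P0, v0) -> 41. No state change.
Op 5: write(P0, v1, 113). refcount(pp1)=2>1 -> COPY to pp6. 7 ppages; refcounts: pp0:1 pp1:1 pp2:1 pp3:2 pp4:1 pp5:1 pp6:1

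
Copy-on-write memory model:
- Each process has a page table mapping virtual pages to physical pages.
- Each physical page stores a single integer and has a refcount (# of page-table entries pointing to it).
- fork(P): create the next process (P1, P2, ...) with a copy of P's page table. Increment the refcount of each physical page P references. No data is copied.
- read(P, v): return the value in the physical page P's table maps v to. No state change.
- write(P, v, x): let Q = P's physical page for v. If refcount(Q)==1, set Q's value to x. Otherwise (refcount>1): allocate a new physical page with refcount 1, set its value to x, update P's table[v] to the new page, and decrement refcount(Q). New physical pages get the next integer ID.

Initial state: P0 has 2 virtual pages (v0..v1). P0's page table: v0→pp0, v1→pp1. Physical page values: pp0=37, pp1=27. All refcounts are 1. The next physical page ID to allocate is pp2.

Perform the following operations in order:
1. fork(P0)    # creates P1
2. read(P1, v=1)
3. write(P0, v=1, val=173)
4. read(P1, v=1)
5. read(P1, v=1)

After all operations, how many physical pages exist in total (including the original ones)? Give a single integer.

Answer: 3

Derivation:
Op 1: fork(P0) -> P1. 2 ppages; refcounts: pp0:2 pp1:2
Op 2: read(P1, v1) -> 27. No state change.
Op 3: write(P0, v1, 173). refcount(pp1)=2>1 -> COPY to pp2. 3 ppages; refcounts: pp0:2 pp1:1 pp2:1
Op 4: read(P1, v1) -> 27. No state change.
Op 5: read(P1, v1) -> 27. No state change.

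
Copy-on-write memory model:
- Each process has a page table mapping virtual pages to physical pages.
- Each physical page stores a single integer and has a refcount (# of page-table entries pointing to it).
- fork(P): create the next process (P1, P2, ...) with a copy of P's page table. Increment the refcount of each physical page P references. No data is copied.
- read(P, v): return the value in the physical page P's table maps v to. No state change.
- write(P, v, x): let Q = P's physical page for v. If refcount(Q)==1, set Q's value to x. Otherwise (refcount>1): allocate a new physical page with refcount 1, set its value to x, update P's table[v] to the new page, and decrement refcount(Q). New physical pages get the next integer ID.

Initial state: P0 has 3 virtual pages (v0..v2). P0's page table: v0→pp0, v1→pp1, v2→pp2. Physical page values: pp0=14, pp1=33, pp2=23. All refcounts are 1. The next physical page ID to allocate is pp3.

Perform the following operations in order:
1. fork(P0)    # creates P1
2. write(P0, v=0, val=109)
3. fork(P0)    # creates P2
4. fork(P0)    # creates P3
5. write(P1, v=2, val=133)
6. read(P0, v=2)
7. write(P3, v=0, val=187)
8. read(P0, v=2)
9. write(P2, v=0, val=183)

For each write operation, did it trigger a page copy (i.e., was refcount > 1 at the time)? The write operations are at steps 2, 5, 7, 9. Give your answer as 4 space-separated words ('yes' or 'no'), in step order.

Op 1: fork(P0) -> P1. 3 ppages; refcounts: pp0:2 pp1:2 pp2:2
Op 2: write(P0, v0, 109). refcount(pp0)=2>1 -> COPY to pp3. 4 ppages; refcounts: pp0:1 pp1:2 pp2:2 pp3:1
Op 3: fork(P0) -> P2. 4 ppages; refcounts: pp0:1 pp1:3 pp2:3 pp3:2
Op 4: fork(P0) -> P3. 4 ppages; refcounts: pp0:1 pp1:4 pp2:4 pp3:3
Op 5: write(P1, v2, 133). refcount(pp2)=4>1 -> COPY to pp4. 5 ppages; refcounts: pp0:1 pp1:4 pp2:3 pp3:3 pp4:1
Op 6: read(P0, v2) -> 23. No state change.
Op 7: write(P3, v0, 187). refcount(pp3)=3>1 -> COPY to pp5. 6 ppages; refcounts: pp0:1 pp1:4 pp2:3 pp3:2 pp4:1 pp5:1
Op 8: read(P0, v2) -> 23. No state change.
Op 9: write(P2, v0, 183). refcount(pp3)=2>1 -> COPY to pp6. 7 ppages; refcounts: pp0:1 pp1:4 pp2:3 pp3:1 pp4:1 pp5:1 pp6:1

yes yes yes yes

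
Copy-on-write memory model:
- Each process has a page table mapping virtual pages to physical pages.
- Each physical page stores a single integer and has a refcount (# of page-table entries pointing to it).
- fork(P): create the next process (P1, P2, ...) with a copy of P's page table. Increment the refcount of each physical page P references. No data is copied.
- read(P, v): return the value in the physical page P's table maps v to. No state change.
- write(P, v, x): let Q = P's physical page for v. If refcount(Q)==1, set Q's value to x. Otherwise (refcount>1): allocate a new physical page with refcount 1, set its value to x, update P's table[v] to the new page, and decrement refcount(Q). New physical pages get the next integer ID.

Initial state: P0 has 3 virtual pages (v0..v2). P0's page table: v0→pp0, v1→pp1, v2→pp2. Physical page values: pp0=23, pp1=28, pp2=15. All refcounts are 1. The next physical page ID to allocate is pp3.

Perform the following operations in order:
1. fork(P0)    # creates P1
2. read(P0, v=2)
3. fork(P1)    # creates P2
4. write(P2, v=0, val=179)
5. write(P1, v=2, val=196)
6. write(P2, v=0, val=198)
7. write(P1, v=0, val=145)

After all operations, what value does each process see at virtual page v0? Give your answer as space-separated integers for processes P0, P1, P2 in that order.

Answer: 23 145 198

Derivation:
Op 1: fork(P0) -> P1. 3 ppages; refcounts: pp0:2 pp1:2 pp2:2
Op 2: read(P0, v2) -> 15. No state change.
Op 3: fork(P1) -> P2. 3 ppages; refcounts: pp0:3 pp1:3 pp2:3
Op 4: write(P2, v0, 179). refcount(pp0)=3>1 -> COPY to pp3. 4 ppages; refcounts: pp0:2 pp1:3 pp2:3 pp3:1
Op 5: write(P1, v2, 196). refcount(pp2)=3>1 -> COPY to pp4. 5 ppages; refcounts: pp0:2 pp1:3 pp2:2 pp3:1 pp4:1
Op 6: write(P2, v0, 198). refcount(pp3)=1 -> write in place. 5 ppages; refcounts: pp0:2 pp1:3 pp2:2 pp3:1 pp4:1
Op 7: write(P1, v0, 145). refcount(pp0)=2>1 -> COPY to pp5. 6 ppages; refcounts: pp0:1 pp1:3 pp2:2 pp3:1 pp4:1 pp5:1
P0: v0 -> pp0 = 23
P1: v0 -> pp5 = 145
P2: v0 -> pp3 = 198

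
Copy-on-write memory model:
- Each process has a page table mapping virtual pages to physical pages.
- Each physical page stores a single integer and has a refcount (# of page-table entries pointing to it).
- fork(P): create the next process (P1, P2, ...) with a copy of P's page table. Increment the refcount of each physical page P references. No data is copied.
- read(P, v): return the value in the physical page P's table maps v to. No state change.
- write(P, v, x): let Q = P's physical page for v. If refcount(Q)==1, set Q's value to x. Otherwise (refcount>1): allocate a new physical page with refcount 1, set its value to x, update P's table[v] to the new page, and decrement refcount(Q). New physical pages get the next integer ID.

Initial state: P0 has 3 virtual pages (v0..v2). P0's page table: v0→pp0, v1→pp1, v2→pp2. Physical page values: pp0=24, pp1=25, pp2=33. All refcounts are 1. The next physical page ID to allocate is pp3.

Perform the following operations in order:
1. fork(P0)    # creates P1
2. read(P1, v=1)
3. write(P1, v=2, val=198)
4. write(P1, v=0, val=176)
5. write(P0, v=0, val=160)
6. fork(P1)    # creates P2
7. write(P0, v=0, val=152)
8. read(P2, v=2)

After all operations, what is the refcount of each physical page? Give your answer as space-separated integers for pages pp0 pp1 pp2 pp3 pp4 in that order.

Answer: 1 3 1 2 2

Derivation:
Op 1: fork(P0) -> P1. 3 ppages; refcounts: pp0:2 pp1:2 pp2:2
Op 2: read(P1, v1) -> 25. No state change.
Op 3: write(P1, v2, 198). refcount(pp2)=2>1 -> COPY to pp3. 4 ppages; refcounts: pp0:2 pp1:2 pp2:1 pp3:1
Op 4: write(P1, v0, 176). refcount(pp0)=2>1 -> COPY to pp4. 5 ppages; refcounts: pp0:1 pp1:2 pp2:1 pp3:1 pp4:1
Op 5: write(P0, v0, 160). refcount(pp0)=1 -> write in place. 5 ppages; refcounts: pp0:1 pp1:2 pp2:1 pp3:1 pp4:1
Op 6: fork(P1) -> P2. 5 ppages; refcounts: pp0:1 pp1:3 pp2:1 pp3:2 pp4:2
Op 7: write(P0, v0, 152). refcount(pp0)=1 -> write in place. 5 ppages; refcounts: pp0:1 pp1:3 pp2:1 pp3:2 pp4:2
Op 8: read(P2, v2) -> 198. No state change.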